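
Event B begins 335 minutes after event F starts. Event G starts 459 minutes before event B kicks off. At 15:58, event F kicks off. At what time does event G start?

Event B starts at 15:58 + 335 min = 21:33.
Event G starts at 21:33 − 459 min = 13:54.

13:54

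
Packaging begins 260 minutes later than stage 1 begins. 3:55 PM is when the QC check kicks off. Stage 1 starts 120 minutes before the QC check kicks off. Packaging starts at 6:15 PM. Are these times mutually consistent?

Stage 1 starts at 3:55 PM − 120 min = 1:55 PM.
Packaging starts at 1:55 PM + 260 min = 6:15 PM.
That matches the stated 6:15 PM, so the schedule is consistent.

Yes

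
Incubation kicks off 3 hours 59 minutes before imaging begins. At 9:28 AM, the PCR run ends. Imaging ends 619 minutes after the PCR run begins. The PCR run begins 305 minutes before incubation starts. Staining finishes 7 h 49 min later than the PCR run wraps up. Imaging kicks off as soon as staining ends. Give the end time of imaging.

6:32 PM

Staining ends at 9:28 AM + 469 min = 5:17 PM.
So imaging starts at 5:17 PM.
Incubation starts at 5:17 PM − 239 min = 1:18 PM.
The PCR run starts at 1:18 PM − 305 min = 8:13 AM.
Imaging ends at 8:13 AM + 619 min = 6:32 PM.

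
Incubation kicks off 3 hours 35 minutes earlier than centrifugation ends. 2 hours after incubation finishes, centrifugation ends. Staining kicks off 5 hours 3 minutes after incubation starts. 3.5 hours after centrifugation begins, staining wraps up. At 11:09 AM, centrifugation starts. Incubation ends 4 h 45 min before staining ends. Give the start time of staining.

1:22 PM

Staining ends at 11:09 AM + 210 min = 2:39 PM.
Incubation ends at 2:39 PM − 285 min = 9:54 AM.
Centrifugation ends at 9:54 AM + 120 min = 11:54 AM.
Incubation starts at 11:54 AM − 215 min = 8:19 AM.
Staining starts at 8:19 AM + 303 min = 1:22 PM.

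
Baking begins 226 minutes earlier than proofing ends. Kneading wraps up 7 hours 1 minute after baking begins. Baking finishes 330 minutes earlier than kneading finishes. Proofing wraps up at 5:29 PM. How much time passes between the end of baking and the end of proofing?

135 minutes

Baking starts at 5:29 PM − 226 min = 1:43 PM.
Kneading ends at 1:43 PM + 421 min = 8:44 PM.
Baking ends at 8:44 PM − 330 min = 3:14 PM.
From 3:14 PM to 5:29 PM is 135 minutes.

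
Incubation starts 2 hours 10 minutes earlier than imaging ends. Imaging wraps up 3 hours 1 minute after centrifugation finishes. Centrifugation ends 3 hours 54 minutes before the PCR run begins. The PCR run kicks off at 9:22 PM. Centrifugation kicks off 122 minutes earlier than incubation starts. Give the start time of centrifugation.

Centrifugation ends at 9:22 PM − 234 min = 5:28 PM.
Imaging ends at 5:28 PM + 181 min = 8:29 PM.
Incubation starts at 8:29 PM − 130 min = 6:19 PM.
Centrifugation starts at 6:19 PM − 122 min = 4:17 PM.

4:17 PM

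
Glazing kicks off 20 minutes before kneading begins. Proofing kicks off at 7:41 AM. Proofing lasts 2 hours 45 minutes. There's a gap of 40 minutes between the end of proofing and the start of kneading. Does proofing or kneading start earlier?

Proofing ends at 7:41 AM + 165 min = 10:26 AM.
Kneading starts at 10:26 AM + 40 min = 11:06 AM.
Proofing starts at 7:41 AM and kneading starts at 11:06 AM, so proofing is first.

proofing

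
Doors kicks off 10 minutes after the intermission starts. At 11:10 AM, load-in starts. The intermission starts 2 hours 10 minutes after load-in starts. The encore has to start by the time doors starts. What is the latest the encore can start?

1:30 PM

The intermission starts at 11:10 AM + 130 min = 1:20 PM.
Doors starts at 1:20 PM + 10 min = 1:30 PM.
The encore is bounded by doors, so the latest it can start is 1:30 PM.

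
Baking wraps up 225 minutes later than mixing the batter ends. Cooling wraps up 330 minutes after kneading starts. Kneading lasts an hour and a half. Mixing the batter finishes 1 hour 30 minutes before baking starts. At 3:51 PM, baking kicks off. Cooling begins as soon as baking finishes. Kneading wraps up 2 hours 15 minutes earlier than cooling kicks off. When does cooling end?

Mixing the batter ends at 3:51 PM − 90 min = 2:21 PM.
Baking ends at 2:21 PM + 225 min = 6:06 PM.
So cooling starts at 6:06 PM.
Kneading ends at 6:06 PM − 135 min = 3:51 PM.
Kneading starts at 3:51 PM − 90 min = 2:21 PM.
Cooling ends at 2:21 PM + 330 min = 7:51 PM.

7:51 PM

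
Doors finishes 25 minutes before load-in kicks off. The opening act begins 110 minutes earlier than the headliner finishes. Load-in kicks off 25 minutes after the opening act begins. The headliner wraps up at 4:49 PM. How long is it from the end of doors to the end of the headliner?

1 h 50 min

The opening act starts at 4:49 PM − 110 min = 2:59 PM.
Load-in starts at 2:59 PM + 25 min = 3:24 PM.
Doors ends at 3:24 PM − 25 min = 2:59 PM.
From 2:59 PM to 4:49 PM is 1 h 50 min.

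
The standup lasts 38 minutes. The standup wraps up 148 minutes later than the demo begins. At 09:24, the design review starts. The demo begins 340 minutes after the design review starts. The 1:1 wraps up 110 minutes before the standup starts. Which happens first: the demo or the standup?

The demo starts at 09:24 + 340 min = 15:04.
The standup ends at 15:04 + 148 min = 17:32.
The standup starts at 17:32 − 38 min = 16:54.
The demo starts at 15:04 and the standup starts at 16:54, so the demo is first.

the demo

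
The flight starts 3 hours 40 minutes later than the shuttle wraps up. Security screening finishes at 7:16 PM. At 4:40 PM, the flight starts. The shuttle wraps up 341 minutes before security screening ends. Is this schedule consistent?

No

The shuttle ends at 7:16 PM − 341 min = 1:35 PM.
The flight starts at 1:35 PM + 220 min = 5:15 PM.
But the flight is also said to start at 4:40 PM — a 35-minute conflict.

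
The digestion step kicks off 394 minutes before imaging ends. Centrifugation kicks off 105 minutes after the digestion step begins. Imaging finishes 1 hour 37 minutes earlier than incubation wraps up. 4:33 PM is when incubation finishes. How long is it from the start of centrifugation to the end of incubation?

Imaging ends at 4:33 PM − 97 min = 2:56 PM.
The digestion step starts at 2:56 PM − 394 min = 8:22 AM.
Centrifugation starts at 8:22 AM + 105 min = 10:07 AM.
From 10:07 AM to 4:33 PM is 386 minutes.

386 minutes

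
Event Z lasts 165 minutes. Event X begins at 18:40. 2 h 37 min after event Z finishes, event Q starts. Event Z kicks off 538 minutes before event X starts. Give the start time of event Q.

15:04

Event Z starts at 18:40 − 538 min = 09:42.
Event Z ends at 09:42 + 165 min = 12:27.
Event Q starts at 12:27 + 157 min = 15:04.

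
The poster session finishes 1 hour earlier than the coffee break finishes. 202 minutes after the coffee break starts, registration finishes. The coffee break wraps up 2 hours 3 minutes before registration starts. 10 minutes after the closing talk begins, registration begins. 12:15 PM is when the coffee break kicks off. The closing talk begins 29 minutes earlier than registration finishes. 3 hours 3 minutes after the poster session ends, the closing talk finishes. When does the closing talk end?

3:18 PM

Registration ends at 12:15 PM + 202 min = 3:37 PM.
The closing talk starts at 3:37 PM − 29 min = 3:08 PM.
Registration starts at 3:08 PM + 10 min = 3:18 PM.
The coffee break ends at 3:18 PM − 123 min = 1:15 PM.
The poster session ends at 1:15 PM − 60 min = 12:15 PM.
The closing talk ends at 12:15 PM + 183 min = 3:18 PM.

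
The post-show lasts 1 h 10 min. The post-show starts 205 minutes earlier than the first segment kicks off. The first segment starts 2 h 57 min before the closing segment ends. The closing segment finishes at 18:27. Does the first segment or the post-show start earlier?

the post-show

The first segment starts at 18:27 − 177 min = 15:30.
The post-show starts at 15:30 − 205 min = 12:05.
The first segment starts at 15:30 and the post-show starts at 12:05, so the post-show is first.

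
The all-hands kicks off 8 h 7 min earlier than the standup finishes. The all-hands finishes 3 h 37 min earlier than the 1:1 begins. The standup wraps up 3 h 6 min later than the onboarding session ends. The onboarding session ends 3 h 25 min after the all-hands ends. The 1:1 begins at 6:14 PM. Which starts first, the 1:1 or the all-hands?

The all-hands ends at 6:14 PM − 217 min = 2:37 PM.
The onboarding session ends at 2:37 PM + 205 min = 6:02 PM.
The standup ends at 6:02 PM + 186 min = 9:08 PM.
The all-hands starts at 9:08 PM − 487 min = 1:01 PM.
The 1:1 starts at 6:14 PM and the all-hands starts at 1:01 PM, so the all-hands is first.

the all-hands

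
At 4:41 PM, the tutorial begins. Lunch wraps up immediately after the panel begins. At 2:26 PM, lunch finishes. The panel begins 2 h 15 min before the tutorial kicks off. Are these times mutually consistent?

Yes

The panel starts at 4:41 PM − 135 min = 2:26 PM.
So lunch ends at 2:26 PM.
That matches the stated 2:26 PM, so the schedule is consistent.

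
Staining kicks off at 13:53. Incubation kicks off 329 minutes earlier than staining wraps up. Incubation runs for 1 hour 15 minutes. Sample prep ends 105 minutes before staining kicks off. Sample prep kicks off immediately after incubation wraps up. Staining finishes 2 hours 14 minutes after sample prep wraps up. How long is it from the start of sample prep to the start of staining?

3 hours 45 minutes

Sample prep ends at 13:53 − 105 min = 12:08.
Staining ends at 12:08 + 134 min = 14:22.
Incubation starts at 14:22 − 329 min = 08:53.
Incubation ends at 08:53 + 75 min = 10:08.
So sample prep starts at 10:08.
From 10:08 to 13:53 is 3 hours 45 minutes.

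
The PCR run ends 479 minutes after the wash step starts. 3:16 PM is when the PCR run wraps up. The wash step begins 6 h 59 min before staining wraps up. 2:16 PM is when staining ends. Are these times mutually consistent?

The wash step starts at 2:16 PM − 419 min = 7:17 AM.
The PCR run ends at 7:17 AM + 479 min = 3:16 PM.
That matches the stated 3:16 PM, so the schedule is consistent.

Yes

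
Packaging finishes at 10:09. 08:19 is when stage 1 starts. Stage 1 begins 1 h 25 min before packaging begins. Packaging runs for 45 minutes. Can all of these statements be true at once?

No

Packaging starts at 10:09 − 45 min = 09:24.
Stage 1 starts at 09:24 − 85 min = 07:59.
But stage 1 is also said to start at 08:19 — a 20-minute conflict.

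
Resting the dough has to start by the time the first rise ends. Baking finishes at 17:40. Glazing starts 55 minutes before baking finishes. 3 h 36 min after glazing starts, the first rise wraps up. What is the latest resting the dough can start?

Glazing starts at 17:40 − 55 min = 16:45.
The first rise ends at 16:45 + 216 min = 20:21.
Resting the dough is bounded by the first rise, so the latest it can start is 20:21.

20:21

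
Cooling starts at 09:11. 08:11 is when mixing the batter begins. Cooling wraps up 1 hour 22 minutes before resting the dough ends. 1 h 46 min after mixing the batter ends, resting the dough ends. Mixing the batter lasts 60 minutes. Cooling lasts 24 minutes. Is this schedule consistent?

Mixing the batter ends at 08:11 + 60 min = 09:11.
Resting the dough ends at 09:11 + 106 min = 10:57.
Cooling ends at 10:57 − 82 min = 09:35.
Cooling starts at 09:35 − 24 min = 09:11.
That matches the stated 09:11, so the schedule is consistent.

Yes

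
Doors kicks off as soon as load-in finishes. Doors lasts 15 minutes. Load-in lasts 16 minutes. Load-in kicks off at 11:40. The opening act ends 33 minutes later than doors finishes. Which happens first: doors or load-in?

load-in

Load-in ends at 11:40 + 16 min = 11:56.
So doors starts at 11:56.
Doors starts at 11:56 and load-in starts at 11:40, so load-in is first.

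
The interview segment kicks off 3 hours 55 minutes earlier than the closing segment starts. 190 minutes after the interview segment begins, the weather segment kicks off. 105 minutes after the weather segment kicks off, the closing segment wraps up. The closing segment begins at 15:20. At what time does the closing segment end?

16:20

The interview segment starts at 15:20 − 235 min = 11:25.
The weather segment starts at 11:25 + 190 min = 14:35.
The closing segment ends at 14:35 + 105 min = 16:20.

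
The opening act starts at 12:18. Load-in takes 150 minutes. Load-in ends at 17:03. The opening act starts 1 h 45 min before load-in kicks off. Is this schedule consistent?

Load-in starts at 17:03 − 150 min = 14:33.
The opening act starts at 14:33 − 105 min = 12:48.
But the opening act is also said to start at 12:18 — a 30-minute conflict.

No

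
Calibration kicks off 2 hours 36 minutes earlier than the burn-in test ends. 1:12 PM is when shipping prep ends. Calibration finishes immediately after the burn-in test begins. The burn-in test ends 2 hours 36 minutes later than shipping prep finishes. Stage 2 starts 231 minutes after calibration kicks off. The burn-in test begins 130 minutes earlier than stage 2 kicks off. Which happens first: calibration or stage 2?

calibration

The burn-in test ends at 1:12 PM + 156 min = 3:48 PM.
Calibration starts at 3:48 PM − 156 min = 1:12 PM.
Stage 2 starts at 1:12 PM + 231 min = 5:03 PM.
Calibration starts at 1:12 PM and stage 2 starts at 5:03 PM, so calibration is first.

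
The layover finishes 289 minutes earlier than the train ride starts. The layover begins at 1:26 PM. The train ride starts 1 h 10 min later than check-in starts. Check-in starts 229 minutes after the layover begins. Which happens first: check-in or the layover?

Check-in starts at 1:26 PM + 229 min = 5:15 PM.
Check-in starts at 5:15 PM and the layover starts at 1:26 PM, so the layover is first.

the layover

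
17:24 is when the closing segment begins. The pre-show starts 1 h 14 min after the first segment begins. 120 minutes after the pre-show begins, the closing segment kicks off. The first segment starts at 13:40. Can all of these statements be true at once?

No

The pre-show starts at 13:40 + 74 min = 14:54.
The closing segment starts at 14:54 + 120 min = 16:54.
But the closing segment is also said to start at 17:24 — a 30-minute conflict.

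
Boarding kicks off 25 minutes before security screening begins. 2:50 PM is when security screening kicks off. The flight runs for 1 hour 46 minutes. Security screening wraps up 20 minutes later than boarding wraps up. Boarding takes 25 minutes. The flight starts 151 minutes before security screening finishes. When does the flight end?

2:25 PM

Boarding starts at 2:50 PM − 25 min = 2:25 PM.
Boarding ends at 2:25 PM + 25 min = 2:50 PM.
Security screening ends at 2:50 PM + 20 min = 3:10 PM.
The flight starts at 3:10 PM − 151 min = 12:39 PM.
The flight ends at 12:39 PM + 106 min = 2:25 PM.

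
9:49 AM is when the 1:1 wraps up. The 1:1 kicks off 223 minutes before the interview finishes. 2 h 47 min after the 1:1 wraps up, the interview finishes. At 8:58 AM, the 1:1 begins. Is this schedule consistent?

No

The interview ends at 9:49 AM + 167 min = 12:36 PM.
The 1:1 starts at 12:36 PM − 223 min = 8:53 AM.
But the 1:1 is also said to start at 8:58 AM — a 5-minute conflict.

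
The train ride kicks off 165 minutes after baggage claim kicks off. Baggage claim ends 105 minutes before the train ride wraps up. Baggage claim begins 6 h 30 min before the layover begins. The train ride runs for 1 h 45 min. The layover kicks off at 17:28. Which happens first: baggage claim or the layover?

Baggage claim starts at 17:28 − 390 min = 10:58.
Baggage claim starts at 10:58 and the layover starts at 17:28, so baggage claim is first.

baggage claim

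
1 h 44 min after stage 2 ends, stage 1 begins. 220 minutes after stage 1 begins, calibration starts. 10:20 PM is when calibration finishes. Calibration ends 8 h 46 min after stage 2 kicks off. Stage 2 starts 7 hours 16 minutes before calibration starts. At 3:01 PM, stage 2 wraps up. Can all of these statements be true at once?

Stage 1 starts at 3:01 PM + 104 min = 4:45 PM.
Calibration starts at 4:45 PM + 220 min = 8:25 PM.
Stage 2 starts at 8:25 PM − 436 min = 1:09 PM.
Calibration ends at 1:09 PM + 526 min = 9:55 PM.
But calibration is also said to end at 10:20 PM — a 25-minute conflict.

No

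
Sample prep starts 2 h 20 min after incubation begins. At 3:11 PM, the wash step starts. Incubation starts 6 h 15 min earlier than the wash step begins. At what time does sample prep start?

11:16 AM

Incubation starts at 3:11 PM − 375 min = 8:56 AM.
Sample prep starts at 8:56 AM + 140 min = 11:16 AM.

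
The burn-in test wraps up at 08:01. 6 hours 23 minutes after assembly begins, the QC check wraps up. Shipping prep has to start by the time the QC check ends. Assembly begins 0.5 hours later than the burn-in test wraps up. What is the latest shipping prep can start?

14:54

Assembly starts at 08:01 + 30 min = 08:31.
The QC check ends at 08:31 + 383 min = 14:54.
Shipping prep is bounded by the QC check, so the latest it can start is 14:54.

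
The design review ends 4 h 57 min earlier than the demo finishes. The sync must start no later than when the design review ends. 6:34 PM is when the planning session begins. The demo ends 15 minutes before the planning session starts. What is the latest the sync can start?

The demo ends at 6:34 PM − 15 min = 6:19 PM.
The design review ends at 6:19 PM − 297 min = 1:22 PM.
The sync is bounded by the design review, so the latest it can start is 1:22 PM.

1:22 PM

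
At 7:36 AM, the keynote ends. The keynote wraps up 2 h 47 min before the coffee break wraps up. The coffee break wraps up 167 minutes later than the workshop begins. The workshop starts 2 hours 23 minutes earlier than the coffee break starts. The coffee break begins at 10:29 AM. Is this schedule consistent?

The workshop starts at 10:29 AM − 143 min = 8:06 AM.
The coffee break ends at 8:06 AM + 167 min = 10:53 AM.
The keynote ends at 10:53 AM − 167 min = 8:06 AM.
But the keynote is also said to end at 7:36 AM — a 30-minute conflict.

No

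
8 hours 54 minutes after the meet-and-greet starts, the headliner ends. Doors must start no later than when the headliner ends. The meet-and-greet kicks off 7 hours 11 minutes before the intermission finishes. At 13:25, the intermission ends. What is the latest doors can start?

The meet-and-greet starts at 13:25 − 431 min = 06:14.
The headliner ends at 06:14 + 534 min = 15:08.
Doors is bounded by the headliner, so the latest it can start is 15:08.

15:08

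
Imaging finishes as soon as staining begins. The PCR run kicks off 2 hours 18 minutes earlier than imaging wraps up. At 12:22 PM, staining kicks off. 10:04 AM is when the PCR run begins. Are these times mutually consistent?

Imaging ends at 12:22 PM.
The PCR run starts at 12:22 PM − 138 min = 10:04 AM.
That matches the stated 10:04 AM, so the schedule is consistent.

Yes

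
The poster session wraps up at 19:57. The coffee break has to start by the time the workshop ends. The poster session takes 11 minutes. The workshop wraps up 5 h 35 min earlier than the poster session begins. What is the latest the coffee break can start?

14:11

The poster session starts at 19:57 − 11 min = 19:46.
The workshop ends at 19:46 − 335 min = 14:11.
The coffee break is bounded by the workshop, so the latest it can start is 14:11.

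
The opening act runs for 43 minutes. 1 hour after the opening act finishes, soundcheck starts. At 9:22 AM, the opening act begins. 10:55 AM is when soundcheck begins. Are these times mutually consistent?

The opening act ends at 9:22 AM + 43 min = 10:05 AM.
Soundcheck starts at 10:05 AM + 60 min = 11:05 AM.
But soundcheck is also said to start at 10:55 AM — a 10-minute conflict.

No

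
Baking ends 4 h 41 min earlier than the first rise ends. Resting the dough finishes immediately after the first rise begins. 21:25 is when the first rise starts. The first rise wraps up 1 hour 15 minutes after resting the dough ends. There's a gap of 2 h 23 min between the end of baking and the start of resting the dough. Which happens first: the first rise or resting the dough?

resting the dough

Resting the dough ends at 21:25.
The first rise ends at 21:25 + 75 min = 22:40.
Baking ends at 22:40 − 281 min = 17:59.
Resting the dough starts at 17:59 + 143 min = 20:22.
The first rise starts at 21:25 and resting the dough starts at 20:22, so resting the dough is first.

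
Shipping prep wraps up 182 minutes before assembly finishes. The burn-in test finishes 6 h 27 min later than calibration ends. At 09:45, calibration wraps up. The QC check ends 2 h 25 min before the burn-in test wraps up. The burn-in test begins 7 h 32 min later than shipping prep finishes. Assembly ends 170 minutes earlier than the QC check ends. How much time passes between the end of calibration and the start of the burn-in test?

5 hours 42 minutes

The burn-in test ends at 09:45 + 387 min = 16:12.
The QC check ends at 16:12 − 145 min = 13:47.
Assembly ends at 13:47 − 170 min = 10:57.
Shipping prep ends at 10:57 − 182 min = 07:55.
The burn-in test starts at 07:55 + 452 min = 15:27.
From 09:45 to 15:27 is 5 hours 42 minutes.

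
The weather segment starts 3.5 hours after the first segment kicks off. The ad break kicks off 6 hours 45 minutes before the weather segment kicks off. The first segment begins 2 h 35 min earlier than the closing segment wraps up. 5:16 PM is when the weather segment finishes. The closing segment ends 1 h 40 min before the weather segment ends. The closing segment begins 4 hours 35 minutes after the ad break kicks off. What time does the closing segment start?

2:21 PM

The closing segment ends at 5:16 PM − 100 min = 3:36 PM.
The first segment starts at 3:36 PM − 155 min = 1:01 PM.
The weather segment starts at 1:01 PM + 210 min = 4:31 PM.
The ad break starts at 4:31 PM − 405 min = 9:46 AM.
The closing segment starts at 9:46 AM + 275 min = 2:21 PM.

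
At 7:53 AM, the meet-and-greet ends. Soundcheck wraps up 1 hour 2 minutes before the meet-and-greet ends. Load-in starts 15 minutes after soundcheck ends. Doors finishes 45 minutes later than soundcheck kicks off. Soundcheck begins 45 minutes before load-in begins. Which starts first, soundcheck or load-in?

Soundcheck ends at 7:53 AM − 62 min = 6:51 AM.
Load-in starts at 6:51 AM + 15 min = 7:06 AM.
Soundcheck starts at 7:06 AM − 45 min = 6:21 AM.
Soundcheck starts at 6:21 AM and load-in starts at 7:06 AM, so soundcheck is first.

soundcheck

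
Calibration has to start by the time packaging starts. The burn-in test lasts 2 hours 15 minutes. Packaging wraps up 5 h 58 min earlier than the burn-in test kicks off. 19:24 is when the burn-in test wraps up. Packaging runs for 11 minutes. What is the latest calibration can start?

The burn-in test starts at 19:24 − 135 min = 17:09.
Packaging ends at 17:09 − 358 min = 11:11.
Packaging starts at 11:11 − 11 min = 11:00.
Calibration is bounded by packaging, so the latest it can start is 11:00.

11:00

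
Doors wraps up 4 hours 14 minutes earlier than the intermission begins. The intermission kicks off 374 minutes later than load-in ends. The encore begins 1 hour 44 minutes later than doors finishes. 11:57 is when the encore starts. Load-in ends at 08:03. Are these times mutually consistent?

The intermission starts at 08:03 + 374 min = 14:17.
Doors ends at 14:17 − 254 min = 10:03.
The encore starts at 10:03 + 104 min = 11:47.
But the encore is also said to start at 11:57 — a 10-minute conflict.

No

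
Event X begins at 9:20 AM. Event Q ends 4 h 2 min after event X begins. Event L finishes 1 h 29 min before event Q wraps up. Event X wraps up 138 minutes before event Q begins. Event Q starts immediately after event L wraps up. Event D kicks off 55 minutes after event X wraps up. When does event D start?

Event Q ends at 9:20 AM + 242 min = 1:22 PM.
Event L ends at 1:22 PM − 89 min = 11:53 AM.
So event Q starts at 11:53 AM.
Event X ends at 11:53 AM − 138 min = 9:35 AM.
Event D starts at 9:35 AM + 55 min = 10:30 AM.

10:30 AM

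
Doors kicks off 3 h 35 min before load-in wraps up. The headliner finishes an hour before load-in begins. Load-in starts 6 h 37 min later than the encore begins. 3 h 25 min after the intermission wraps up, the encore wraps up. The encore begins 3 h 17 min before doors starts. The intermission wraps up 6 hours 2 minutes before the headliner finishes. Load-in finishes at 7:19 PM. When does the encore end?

Doors starts at 7:19 PM − 215 min = 3:44 PM.
The encore starts at 3:44 PM − 197 min = 12:27 PM.
Load-in starts at 12:27 PM + 397 min = 7:04 PM.
The headliner ends at 7:04 PM − 60 min = 6:04 PM.
The intermission ends at 6:04 PM − 362 min = 12:02 PM.
The encore ends at 12:02 PM + 205 min = 3:27 PM.

3:27 PM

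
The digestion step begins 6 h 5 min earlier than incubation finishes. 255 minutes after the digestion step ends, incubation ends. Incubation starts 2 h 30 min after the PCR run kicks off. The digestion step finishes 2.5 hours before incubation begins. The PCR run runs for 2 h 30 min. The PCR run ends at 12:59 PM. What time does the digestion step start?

The PCR run starts at 12:59 PM − 150 min = 10:29 AM.
Incubation starts at 10:29 AM + 150 min = 12:59 PM.
The digestion step ends at 12:59 PM − 150 min = 10:29 AM.
Incubation ends at 10:29 AM + 255 min = 2:44 PM.
The digestion step starts at 2:44 PM − 365 min = 8:39 AM.

8:39 AM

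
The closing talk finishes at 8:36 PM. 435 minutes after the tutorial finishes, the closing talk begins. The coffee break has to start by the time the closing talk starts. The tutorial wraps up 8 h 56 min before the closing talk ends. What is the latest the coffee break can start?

6:55 PM

The tutorial ends at 8:36 PM − 536 min = 11:40 AM.
The closing talk starts at 11:40 AM + 435 min = 6:55 PM.
The coffee break is bounded by the closing talk, so the latest it can start is 6:55 PM.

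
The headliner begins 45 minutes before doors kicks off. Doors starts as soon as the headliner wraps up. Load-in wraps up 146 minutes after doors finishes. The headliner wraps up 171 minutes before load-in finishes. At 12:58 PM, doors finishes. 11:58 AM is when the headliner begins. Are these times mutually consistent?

No

Load-in ends at 12:58 PM + 146 min = 3:24 PM.
The headliner ends at 3:24 PM − 171 min = 12:33 PM.
So doors starts at 12:33 PM.
The headliner starts at 12:33 PM − 45 min = 11:48 AM.
But the headliner is also said to start at 11:58 AM — a 10-minute conflict.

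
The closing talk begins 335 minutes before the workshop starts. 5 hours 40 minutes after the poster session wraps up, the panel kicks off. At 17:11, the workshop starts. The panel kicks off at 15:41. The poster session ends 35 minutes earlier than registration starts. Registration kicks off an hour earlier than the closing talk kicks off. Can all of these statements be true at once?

The closing talk starts at 17:11 − 335 min = 11:36.
Registration starts at 11:36 − 60 min = 10:36.
The poster session ends at 10:36 − 35 min = 10:01.
The panel starts at 10:01 + 340 min = 15:41.
That matches the stated 15:41, so the schedule is consistent.

Yes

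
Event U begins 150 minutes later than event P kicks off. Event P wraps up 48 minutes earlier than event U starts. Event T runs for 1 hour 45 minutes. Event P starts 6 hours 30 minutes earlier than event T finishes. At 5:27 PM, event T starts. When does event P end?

Event T ends at 5:27 PM + 105 min = 7:12 PM.
Event P starts at 7:12 PM − 390 min = 12:42 PM.
Event U starts at 12:42 PM + 150 min = 3:12 PM.
Event P ends at 3:12 PM − 48 min = 2:24 PM.

2:24 PM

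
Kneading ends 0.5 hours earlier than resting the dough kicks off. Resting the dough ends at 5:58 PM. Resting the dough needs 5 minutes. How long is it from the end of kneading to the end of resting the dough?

Resting the dough starts at 5:58 PM − 5 min = 5:53 PM.
Kneading ends at 5:53 PM − 30 min = 5:23 PM.
From 5:23 PM to 5:58 PM is 35 minutes.

35 minutes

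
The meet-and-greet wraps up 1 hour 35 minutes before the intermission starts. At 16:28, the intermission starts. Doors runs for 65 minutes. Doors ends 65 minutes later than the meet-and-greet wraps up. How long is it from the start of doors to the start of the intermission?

The meet-and-greet ends at 16:28 − 95 min = 14:53.
Doors ends at 14:53 + 65 min = 15:58.
Doors starts at 15:58 − 65 min = 14:53.
From 14:53 to 16:28 is 95 minutes.

95 minutes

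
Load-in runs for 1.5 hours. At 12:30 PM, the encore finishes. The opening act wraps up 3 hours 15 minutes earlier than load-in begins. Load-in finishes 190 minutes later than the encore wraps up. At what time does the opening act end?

10:55 AM

Load-in ends at 12:30 PM + 190 min = 3:40 PM.
Load-in starts at 3:40 PM − 90 min = 2:10 PM.
The opening act ends at 2:10 PM − 195 min = 10:55 AM.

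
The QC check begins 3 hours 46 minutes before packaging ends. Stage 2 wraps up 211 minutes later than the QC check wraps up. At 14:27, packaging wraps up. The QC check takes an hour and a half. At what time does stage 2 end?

The QC check starts at 14:27 − 226 min = 10:41.
The QC check ends at 10:41 + 90 min = 12:11.
Stage 2 ends at 12:11 + 211 min = 15:42.

15:42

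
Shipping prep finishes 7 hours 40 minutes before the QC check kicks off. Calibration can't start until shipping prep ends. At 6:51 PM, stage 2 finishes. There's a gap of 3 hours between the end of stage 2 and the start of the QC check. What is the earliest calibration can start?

The QC check starts at 6:51 PM + 180 min = 9:51 PM.
Shipping prep ends at 9:51 PM − 460 min = 2:11 PM.
Calibration is bounded by shipping prep, so the earliest it can start is 2:11 PM.

2:11 PM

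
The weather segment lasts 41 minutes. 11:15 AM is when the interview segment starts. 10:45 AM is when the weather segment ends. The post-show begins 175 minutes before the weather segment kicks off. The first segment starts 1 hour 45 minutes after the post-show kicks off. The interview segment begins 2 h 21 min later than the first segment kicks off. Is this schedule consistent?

The weather segment starts at 10:45 AM − 41 min = 10:04 AM.
The post-show starts at 10:04 AM − 175 min = 7:09 AM.
The first segment starts at 7:09 AM + 105 min = 8:54 AM.
The interview segment starts at 8:54 AM + 141 min = 11:15 AM.
That matches the stated 11:15 AM, so the schedule is consistent.

Yes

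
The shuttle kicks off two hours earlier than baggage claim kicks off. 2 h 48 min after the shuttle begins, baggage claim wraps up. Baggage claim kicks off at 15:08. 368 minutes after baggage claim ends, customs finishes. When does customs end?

22:04

The shuttle starts at 15:08 − 120 min = 13:08.
Baggage claim ends at 13:08 + 168 min = 15:56.
Customs ends at 15:56 + 368 min = 22:04.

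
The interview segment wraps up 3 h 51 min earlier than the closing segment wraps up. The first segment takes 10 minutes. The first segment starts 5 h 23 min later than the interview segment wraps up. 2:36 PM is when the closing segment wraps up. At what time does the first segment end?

4:18 PM

The interview segment ends at 2:36 PM − 231 min = 10:45 AM.
The first segment starts at 10:45 AM + 323 min = 4:08 PM.
The first segment ends at 4:08 PM + 10 min = 4:18 PM.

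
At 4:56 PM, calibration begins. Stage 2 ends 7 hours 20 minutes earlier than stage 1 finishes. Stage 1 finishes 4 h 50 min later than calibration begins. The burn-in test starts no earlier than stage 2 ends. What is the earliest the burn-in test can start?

2:26 PM

Stage 1 ends at 4:56 PM + 290 min = 9:46 PM.
Stage 2 ends at 9:46 PM − 440 min = 2:26 PM.
The burn-in test is bounded by stage 2, so the earliest it can start is 2:26 PM.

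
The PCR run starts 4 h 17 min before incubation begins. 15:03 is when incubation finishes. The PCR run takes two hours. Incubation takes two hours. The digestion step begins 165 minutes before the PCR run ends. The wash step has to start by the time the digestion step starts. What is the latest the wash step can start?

Incubation starts at 15:03 − 120 min = 13:03.
The PCR run starts at 13:03 − 257 min = 08:46.
The PCR run ends at 08:46 + 120 min = 10:46.
The digestion step starts at 10:46 − 165 min = 08:01.
The wash step is bounded by the digestion step, so the latest it can start is 08:01.

08:01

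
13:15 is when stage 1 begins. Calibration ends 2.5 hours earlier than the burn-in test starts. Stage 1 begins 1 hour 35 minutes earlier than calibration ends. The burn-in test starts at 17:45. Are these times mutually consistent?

Calibration ends at 17:45 − 150 min = 15:15.
Stage 1 starts at 15:15 − 95 min = 13:40.
But stage 1 is also said to start at 13:15 — a 25-minute conflict.

No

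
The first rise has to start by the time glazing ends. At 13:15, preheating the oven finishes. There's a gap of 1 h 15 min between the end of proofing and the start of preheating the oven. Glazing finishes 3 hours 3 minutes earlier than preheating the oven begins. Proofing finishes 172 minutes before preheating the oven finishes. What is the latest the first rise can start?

Proofing ends at 13:15 − 172 min = 10:23.
Preheating the oven starts at 10:23 + 75 min = 11:38.
Glazing ends at 11:38 − 183 min = 08:35.
The first rise is bounded by glazing, so the latest it can start is 08:35.

08:35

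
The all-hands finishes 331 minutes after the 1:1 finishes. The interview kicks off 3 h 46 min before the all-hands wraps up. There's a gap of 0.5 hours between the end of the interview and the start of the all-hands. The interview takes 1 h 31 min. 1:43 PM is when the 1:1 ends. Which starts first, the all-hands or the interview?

the interview

The all-hands ends at 1:43 PM + 331 min = 7:14 PM.
The interview starts at 7:14 PM − 226 min = 3:28 PM.
The interview ends at 3:28 PM + 91 min = 4:59 PM.
The all-hands starts at 4:59 PM + 30 min = 5:29 PM.
The all-hands starts at 5:29 PM and the interview starts at 3:28 PM, so the interview is first.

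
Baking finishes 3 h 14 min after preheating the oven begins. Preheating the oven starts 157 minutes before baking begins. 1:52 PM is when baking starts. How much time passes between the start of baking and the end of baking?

37 minutes

Preheating the oven starts at 1:52 PM − 157 min = 11:15 AM.
Baking ends at 11:15 AM + 194 min = 2:29 PM.
From 1:52 PM to 2:29 PM is 37 minutes.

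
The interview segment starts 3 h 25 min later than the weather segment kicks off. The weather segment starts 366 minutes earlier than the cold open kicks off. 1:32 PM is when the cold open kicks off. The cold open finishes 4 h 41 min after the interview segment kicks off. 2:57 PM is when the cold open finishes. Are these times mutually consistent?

No

The weather segment starts at 1:32 PM − 366 min = 7:26 AM.
The interview segment starts at 7:26 AM + 205 min = 10:51 AM.
The cold open ends at 10:51 AM + 281 min = 3:32 PM.
But the cold open is also said to end at 2:57 PM — a 35-minute conflict.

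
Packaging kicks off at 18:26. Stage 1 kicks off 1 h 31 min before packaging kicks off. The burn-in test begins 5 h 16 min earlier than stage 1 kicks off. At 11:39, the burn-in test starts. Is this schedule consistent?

Yes

Stage 1 starts at 18:26 − 91 min = 16:55.
The burn-in test starts at 16:55 − 316 min = 11:39.
That matches the stated 11:39, so the schedule is consistent.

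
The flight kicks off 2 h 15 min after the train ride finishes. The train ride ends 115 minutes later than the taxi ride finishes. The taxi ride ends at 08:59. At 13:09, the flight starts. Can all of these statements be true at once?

The train ride ends at 08:59 + 115 min = 10:54.
The flight starts at 10:54 + 135 min = 13:09.
That matches the stated 13:09, so the schedule is consistent.

Yes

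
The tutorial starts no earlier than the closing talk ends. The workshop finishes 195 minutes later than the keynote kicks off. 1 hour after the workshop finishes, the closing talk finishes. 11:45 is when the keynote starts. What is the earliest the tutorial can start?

The workshop ends at 11:45 + 195 min = 15:00.
The closing talk ends at 15:00 + 60 min = 16:00.
The tutorial is bounded by the closing talk, so the earliest it can start is 16:00.

16:00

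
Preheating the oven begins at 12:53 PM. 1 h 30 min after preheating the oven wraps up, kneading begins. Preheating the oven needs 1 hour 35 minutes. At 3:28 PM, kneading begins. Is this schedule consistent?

No

Preheating the oven ends at 12:53 PM + 95 min = 2:28 PM.
Kneading starts at 2:28 PM + 90 min = 3:58 PM.
But kneading is also said to start at 3:28 PM — a 30-minute conflict.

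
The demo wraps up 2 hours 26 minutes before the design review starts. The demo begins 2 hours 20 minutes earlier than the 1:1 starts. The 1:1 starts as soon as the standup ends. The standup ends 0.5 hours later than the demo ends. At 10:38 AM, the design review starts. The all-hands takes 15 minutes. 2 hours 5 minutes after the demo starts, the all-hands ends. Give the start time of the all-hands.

The demo ends at 10:38 AM − 146 min = 8:12 AM.
The standup ends at 8:12 AM + 30 min = 8:42 AM.
So the 1:1 starts at 8:42 AM.
The demo starts at 8:42 AM − 140 min = 6:22 AM.
The all-hands ends at 6:22 AM + 125 min = 8:27 AM.
The all-hands starts at 8:27 AM − 15 min = 8:12 AM.

8:12 AM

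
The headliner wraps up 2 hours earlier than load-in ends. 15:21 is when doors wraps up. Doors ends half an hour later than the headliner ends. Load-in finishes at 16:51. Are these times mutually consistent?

Yes

The headliner ends at 16:51 − 120 min = 14:51.
Doors ends at 14:51 + 30 min = 15:21.
That matches the stated 15:21, so the schedule is consistent.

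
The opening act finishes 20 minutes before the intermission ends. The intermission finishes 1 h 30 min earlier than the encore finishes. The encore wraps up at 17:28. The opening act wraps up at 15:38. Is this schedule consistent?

Yes

The intermission ends at 17:28 − 90 min = 15:58.
The opening act ends at 15:58 − 20 min = 15:38.
That matches the stated 15:38, so the schedule is consistent.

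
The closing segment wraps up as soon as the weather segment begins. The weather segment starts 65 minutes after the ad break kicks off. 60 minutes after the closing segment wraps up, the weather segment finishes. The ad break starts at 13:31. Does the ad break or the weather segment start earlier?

the ad break

The weather segment starts at 13:31 + 65 min = 14:36.
The ad break starts at 13:31 and the weather segment starts at 14:36, so the ad break is first.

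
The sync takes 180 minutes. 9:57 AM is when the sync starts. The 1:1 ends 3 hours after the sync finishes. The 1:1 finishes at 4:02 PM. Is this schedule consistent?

The sync ends at 9:57 AM + 180 min = 12:57 PM.
The 1:1 ends at 12:57 PM + 180 min = 3:57 PM.
But the 1:1 is also said to end at 4:02 PM — a 5-minute conflict.

No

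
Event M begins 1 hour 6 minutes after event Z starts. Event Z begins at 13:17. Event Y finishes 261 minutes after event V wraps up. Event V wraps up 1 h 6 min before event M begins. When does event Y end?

17:38

Event M starts at 13:17 + 66 min = 14:23.
Event V ends at 14:23 − 66 min = 13:17.
Event Y ends at 13:17 + 261 min = 17:38.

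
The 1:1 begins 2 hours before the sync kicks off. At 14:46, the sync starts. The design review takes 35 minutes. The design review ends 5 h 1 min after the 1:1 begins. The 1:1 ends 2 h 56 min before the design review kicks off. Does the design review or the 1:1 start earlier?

The 1:1 starts at 14:46 − 120 min = 12:46.
The design review ends at 12:46 + 301 min = 17:47.
The design review starts at 17:47 − 35 min = 17:12.
The design review starts at 17:12 and the 1:1 starts at 12:46, so the 1:1 is first.

the 1:1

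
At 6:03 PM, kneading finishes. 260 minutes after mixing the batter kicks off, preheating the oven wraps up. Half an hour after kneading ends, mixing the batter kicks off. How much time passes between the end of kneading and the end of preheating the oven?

4 hours 50 minutes

Mixing the batter starts at 6:03 PM + 30 min = 6:33 PM.
Preheating the oven ends at 6:33 PM + 260 min = 10:53 PM.
From 6:03 PM to 10:53 PM is 4 hours 50 minutes.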